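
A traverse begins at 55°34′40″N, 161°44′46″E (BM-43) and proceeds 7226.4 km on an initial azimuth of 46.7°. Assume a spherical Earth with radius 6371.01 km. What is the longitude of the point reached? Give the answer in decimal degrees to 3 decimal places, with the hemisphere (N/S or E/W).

BM-43: φ = +55.57778°, λ = +161.74611°
δ = d/R = 7226.4/6371.01 = 1.134263 rad
φ₂ = arcsin(sin φ₁ cos δ + cos φ₁ sin δ cos θ)
   = arcsin(0.82489·0.42280 + 0.56529·0.90622·0.68582) = 44.43455°
λ₂ = λ₁ + atan2(sin θ sin δ cos φ₁, cos δ − sin φ₁ sin φ₂) = -85.71773°

85.718°W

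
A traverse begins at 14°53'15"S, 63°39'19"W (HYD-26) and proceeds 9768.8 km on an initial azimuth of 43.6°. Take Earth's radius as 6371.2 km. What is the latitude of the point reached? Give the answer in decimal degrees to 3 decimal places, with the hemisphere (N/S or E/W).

HYD-26: φ = -14.88750°, λ = -63.65528°
δ = d/R = 9768.8/6371.2 = 1.533275 rad
φ₂ = arcsin(sin φ₁ cos δ + cos φ₁ sin δ cos θ)
   = arcsin(-0.25692·0.03751 + 0.96643·0.99930·0.72417) = 43.60894°
λ₂ = λ₁ + atan2(sin θ sin δ cos φ₁, cos δ − sin φ₁ sin φ₂) = 8.47529°

43.609°N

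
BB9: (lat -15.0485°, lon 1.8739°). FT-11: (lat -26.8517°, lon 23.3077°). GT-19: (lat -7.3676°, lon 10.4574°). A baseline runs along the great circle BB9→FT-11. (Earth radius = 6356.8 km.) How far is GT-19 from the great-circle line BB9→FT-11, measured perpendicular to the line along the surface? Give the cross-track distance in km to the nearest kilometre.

1223 km

δ₁₃ = central angle BB9→GT-19 = 0.198818 rad  (haversine)
θ₁₃ = bearing BB9→GT-19 = 48.540°,  θ₁₂ = bearing BB9→FT-11 = 124.080°
dₓₜ = R·arcsin(sin δ₁₃ · sin(θ₁₃ − θ₁₂)) = 6356.8·arcsin(0.19751·sin(-75.540°)) = -1223.304 km
|dₓₜ| = 1223.304 km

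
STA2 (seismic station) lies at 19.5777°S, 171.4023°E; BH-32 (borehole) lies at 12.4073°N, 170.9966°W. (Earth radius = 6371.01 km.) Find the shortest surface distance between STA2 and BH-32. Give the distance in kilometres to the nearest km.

4045 km

Δφ = 31.9850°,  Δλ = 17.6011°
a = sin²(Δφ/2) + cos φ₁ cos φ₂ sin²(Δλ/2) = 0.097446
c = 2·arcsin(√a) = 0.634938 rad = 36.3793°
d = R·c = 6371.01 × 0.634938 = 4045.2 km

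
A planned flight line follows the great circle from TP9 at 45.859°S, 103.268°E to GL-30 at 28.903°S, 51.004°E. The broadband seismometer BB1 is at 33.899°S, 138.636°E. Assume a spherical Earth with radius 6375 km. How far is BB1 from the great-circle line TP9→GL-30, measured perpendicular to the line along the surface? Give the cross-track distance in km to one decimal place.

δ₁₃ = central angle TP9→BB1 = 0.512311 rad  (haversine)
θ₁₃ = bearing TP9→BB1 = 78.551°,  θ₁₂ = bearing TP9→GL-30 = 273.957°
dₓₜ = R·arcsin(sin δ₁₃ · sin(θ₁₃ − θ₁₂)) = 6375·arcsin(0.49019·sin(-195.407°)) = 832.569 km
|dₓₜ| = 832.569 km

832.6 km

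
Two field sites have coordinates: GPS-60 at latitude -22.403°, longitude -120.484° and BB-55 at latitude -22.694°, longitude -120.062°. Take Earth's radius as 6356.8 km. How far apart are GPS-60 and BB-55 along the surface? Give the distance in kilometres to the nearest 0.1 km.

54.0 km

Δφ = -0.2910°,  Δλ = 0.4220°
a = sin²(Δφ/2) + cos φ₁ cos φ₂ sin²(Δλ/2) = 0.000018
c = 2·arcsin(√a) = 0.008489 rad = 0.4864°
d = R·c = 6356.8 × 0.008489 = 54.0 km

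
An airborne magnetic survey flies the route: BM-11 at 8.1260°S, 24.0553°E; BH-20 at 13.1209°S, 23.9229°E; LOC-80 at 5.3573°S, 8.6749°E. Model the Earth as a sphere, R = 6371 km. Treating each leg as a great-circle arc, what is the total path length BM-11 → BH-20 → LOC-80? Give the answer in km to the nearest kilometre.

BM-11→BH-20: c = 0.087207 rad, d = 555.60 km
BH-20→LOC-80: c = 0.295354 rad, d = 1881.70 km
Total = 555.60 + 1881.70 = 2437.30 km

2437 km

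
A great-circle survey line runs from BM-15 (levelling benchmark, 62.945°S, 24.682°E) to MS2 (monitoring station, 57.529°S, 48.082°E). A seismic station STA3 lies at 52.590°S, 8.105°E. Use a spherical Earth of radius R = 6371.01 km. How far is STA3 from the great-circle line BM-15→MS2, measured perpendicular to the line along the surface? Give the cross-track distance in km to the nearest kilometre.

1254 km

δ₁₃ = central angle BM-15→STA3 = 0.236226 rad  (haversine)
θ₁₃ = bearing BM-15→STA3 = 312.218°,  θ₁₂ = bearing BM-15→MS2 = 75.520°
dₓₜ = R·arcsin(sin δ₁₃ · sin(θ₁₃ − θ₁₂)) = 6371.01·arcsin(0.23404·sin(236.698°)) = -1254.278 km
|dₓₜ| = 1254.278 km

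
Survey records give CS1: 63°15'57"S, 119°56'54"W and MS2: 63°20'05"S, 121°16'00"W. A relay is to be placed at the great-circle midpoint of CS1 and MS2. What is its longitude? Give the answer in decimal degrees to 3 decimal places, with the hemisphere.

120.607°W

CS1: φ = -63.26583°, λ = -119.94833°
MS2: φ = -63.33472°, λ = -121.26667°
Bx = cos φ₂ cos Δλ = 0.448659,  By = cos φ₂ sin Δλ = -0.010325
φₘ = atan2(sin φ₁ + sin φ₂, √((cos φ₁ + Bx)² + By²)) = -63.30180°
λₘ = λ₁ + atan2(By, cos φ₁ + Bx) = -120.60671°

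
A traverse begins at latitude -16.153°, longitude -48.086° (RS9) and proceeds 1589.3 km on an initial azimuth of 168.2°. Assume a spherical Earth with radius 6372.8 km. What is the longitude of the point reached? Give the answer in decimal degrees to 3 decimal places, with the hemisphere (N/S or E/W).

44.741°W

δ = d/R = 1589.3/6372.8 = 0.249388 rad
φ₂ = arcsin(sin φ₁ cos δ + cos φ₁ sin δ cos θ)
   = arcsin(-0.27820·0.96906 + 0.96052·0.24681·-0.97887) = -30.10950°
λ₂ = λ₁ + atan2(sin θ sin δ cos φ₁, cos δ − sin φ₁ sin φ₂) = -44.74121°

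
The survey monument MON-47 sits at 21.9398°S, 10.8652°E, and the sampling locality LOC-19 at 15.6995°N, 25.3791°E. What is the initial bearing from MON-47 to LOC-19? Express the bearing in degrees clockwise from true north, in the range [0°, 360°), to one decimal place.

21.9°

Δλ = 14.5139°
y = sin Δλ · cos φ₂ = 0.241265
x = cos φ₁ sin φ₂ − sin φ₁ cos φ₂ cos Δλ = 0.599210
θ = atan2(y, x) = 21.9317° → 21.9317° (mod 360°)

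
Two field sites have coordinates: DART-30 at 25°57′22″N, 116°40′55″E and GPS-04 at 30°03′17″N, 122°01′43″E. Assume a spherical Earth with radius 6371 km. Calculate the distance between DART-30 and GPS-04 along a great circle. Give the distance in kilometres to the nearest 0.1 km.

695.0 km

DART-30: φ = +25.95611°, λ = +116.68194°
GPS-04: φ = +30.05472°, λ = +122.02861°
Δφ = 4.0986°,  Δλ = 5.3467°
a = sin²(Δφ/2) + cos φ₁ cos φ₂ sin²(Δλ/2) = 0.002972
c = 2·arcsin(√a) = 0.109082 rad = 6.2499°
d = R·c = 6371 × 0.109082 = 695.0 km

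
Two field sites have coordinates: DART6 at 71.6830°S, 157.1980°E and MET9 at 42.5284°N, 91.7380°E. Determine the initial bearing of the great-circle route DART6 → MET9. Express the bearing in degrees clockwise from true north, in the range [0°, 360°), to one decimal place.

306.9°

Δλ = -65.4600°
y = sin Δλ · cos φ₂ = -0.670376
x = cos φ₁ sin φ₂ − sin φ₁ cos φ₂ cos Δλ = 0.503000
θ = atan2(y, x) = -53.1181° → 306.8819° (mod 360°)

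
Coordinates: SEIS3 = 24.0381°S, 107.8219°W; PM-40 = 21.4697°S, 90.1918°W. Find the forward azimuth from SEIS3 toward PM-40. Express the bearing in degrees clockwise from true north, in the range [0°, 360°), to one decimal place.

84.5°

Δλ = 17.6301°
y = sin Δλ · cos φ₂ = 0.281855
x = cos φ₁ sin φ₂ − sin φ₁ cos φ₂ cos Δλ = 0.027007
θ = atan2(y, x) = 84.5266° → 84.5266° (mod 360°)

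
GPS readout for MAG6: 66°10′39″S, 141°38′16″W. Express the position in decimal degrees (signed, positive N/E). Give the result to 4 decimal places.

lat: 66.1775° S → -66.1775°
lon: 141.6378° W → -141.6378°

-66.1775°, -141.6378°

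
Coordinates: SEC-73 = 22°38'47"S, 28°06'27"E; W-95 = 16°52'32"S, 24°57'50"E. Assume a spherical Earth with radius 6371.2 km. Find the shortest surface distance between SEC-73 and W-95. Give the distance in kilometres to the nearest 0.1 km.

SEC-73: φ = -22.64639°, λ = +28.10750°
W-95: φ = -16.87556°, λ = +24.96389°
Δφ = 5.7708°,  Δλ = -3.1436°
a = sin²(Δφ/2) + cos φ₁ cos φ₂ sin²(Δλ/2) = 0.003198
c = 2·arcsin(√a) = 0.113170 rad = 6.4842°
d = R·c = 6371.2 × 0.113170 = 721.0 km

721.0 km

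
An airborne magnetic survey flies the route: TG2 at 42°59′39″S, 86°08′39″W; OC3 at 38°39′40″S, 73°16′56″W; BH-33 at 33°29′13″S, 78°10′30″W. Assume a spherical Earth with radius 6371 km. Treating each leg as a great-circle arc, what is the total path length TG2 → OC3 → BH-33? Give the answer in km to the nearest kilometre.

1907 km

TG2: φ = -42.99417°, λ = -86.14417°
OC3: φ = -38.66111°, λ = -73.28222°
BH-33: φ = -33.48694°, λ = -78.17500°
TG2→OC3: c = 0.185677 rad, d = 1182.95 km
OC3→BH-33: c = 0.113621 rad, d = 723.88 km
Total = 1182.95 + 723.88 = 1906.83 km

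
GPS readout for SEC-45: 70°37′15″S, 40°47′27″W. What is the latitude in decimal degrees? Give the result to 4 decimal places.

70° + 37′/60 + 15″/3600 = 70 + 0.61667 + 0.00417 = 70.6208°

70.6208°S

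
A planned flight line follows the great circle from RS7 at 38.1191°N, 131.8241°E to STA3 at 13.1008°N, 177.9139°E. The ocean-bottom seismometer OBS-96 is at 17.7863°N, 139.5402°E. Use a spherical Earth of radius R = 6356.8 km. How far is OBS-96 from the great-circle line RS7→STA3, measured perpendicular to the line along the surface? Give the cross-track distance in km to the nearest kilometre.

1822 km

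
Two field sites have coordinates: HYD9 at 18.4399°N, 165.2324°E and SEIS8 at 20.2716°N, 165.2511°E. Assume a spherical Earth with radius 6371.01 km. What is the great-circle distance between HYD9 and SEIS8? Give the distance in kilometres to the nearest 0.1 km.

Δφ = 1.8317°,  Δλ = 0.0187°
a = sin²(Δφ/2) + cos φ₁ cos φ₂ sin²(Δλ/2) = 0.000256
c = 2·arcsin(√a) = 0.031971 rad = 1.8318°
d = R·c = 6371.01 × 0.031971 = 203.7 km

203.7 km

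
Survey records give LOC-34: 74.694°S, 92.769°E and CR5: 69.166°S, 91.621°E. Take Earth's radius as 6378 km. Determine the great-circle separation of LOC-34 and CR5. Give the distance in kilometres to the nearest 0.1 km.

616.6 km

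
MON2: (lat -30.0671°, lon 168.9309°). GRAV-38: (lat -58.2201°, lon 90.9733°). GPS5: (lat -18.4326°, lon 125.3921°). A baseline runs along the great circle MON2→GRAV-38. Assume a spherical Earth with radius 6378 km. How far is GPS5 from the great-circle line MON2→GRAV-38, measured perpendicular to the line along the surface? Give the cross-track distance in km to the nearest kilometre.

3821 km

δ₁₃ = central angle MON2→GPS5 = 0.717286 rad  (haversine)
θ₁₃ = bearing MON2→GPS5 = 276.193°,  θ₁₂ = bearing MON2→GRAV-38 = 217.116°
dₓₜ = R·arcsin(sin δ₁₃ · sin(θ₁₃ − θ₁₂)) = 6378·arcsin(0.65734·sin(59.077°)) = 3821.103 km
|dₓₜ| = 3821.103 km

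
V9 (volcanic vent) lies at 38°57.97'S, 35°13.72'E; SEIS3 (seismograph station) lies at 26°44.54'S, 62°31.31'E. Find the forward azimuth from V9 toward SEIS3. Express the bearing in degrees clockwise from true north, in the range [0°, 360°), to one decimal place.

70.0°

V9: φ = -38.96617°, λ = +35.22867°
SEIS3: φ = -26.74233°, λ = +62.52183°
Δλ = 27.2932°
y = sin Δλ · cos φ₂ = 0.409497
x = cos φ₁ sin φ₂ − sin φ₁ cos φ₂ cos Δλ = 0.149210
θ = atan2(y, x) = 69.9796° → 69.9796° (mod 360°)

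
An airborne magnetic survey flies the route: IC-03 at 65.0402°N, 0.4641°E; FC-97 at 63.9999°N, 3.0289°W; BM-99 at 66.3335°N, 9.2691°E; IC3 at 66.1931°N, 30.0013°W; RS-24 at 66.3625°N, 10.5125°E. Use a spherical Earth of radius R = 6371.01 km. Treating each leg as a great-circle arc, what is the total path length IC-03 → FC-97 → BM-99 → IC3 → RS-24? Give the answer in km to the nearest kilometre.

4342 km

IC-03→FC-97: c = 0.031891 rad, d = 203.18 km
FC-97→BM-99: c = 0.098704 rad, d = 628.84 km
BM-99→IC3: c = 0.271369 rad, d = 1728.90 km
IC3→RS-24: c = 0.279501 rad, d = 1780.70 km
Total = 203.18 + 628.84 + 1728.90 + 1780.70 = 4341.62 km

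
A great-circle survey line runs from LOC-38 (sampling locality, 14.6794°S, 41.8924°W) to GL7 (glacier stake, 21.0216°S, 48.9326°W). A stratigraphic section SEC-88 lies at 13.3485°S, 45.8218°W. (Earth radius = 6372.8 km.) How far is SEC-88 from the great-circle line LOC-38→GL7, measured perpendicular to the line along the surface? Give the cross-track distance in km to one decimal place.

400.9 km

δ₁₃ = central angle LOC-38→SEC-88 = 0.070475 rad  (haversine)
θ₁₃ = bearing LOC-38→SEC-88 = 288.760°,  θ₁₂ = bearing LOC-38→GL7 = 225.546°
dₓₜ = R·arcsin(sin δ₁₃ · sin(θ₁₃ − θ₁₂)) = 6372.8·arcsin(0.07042·sin(63.215°)) = 400.867 km
|dₓₜ| = 400.867 km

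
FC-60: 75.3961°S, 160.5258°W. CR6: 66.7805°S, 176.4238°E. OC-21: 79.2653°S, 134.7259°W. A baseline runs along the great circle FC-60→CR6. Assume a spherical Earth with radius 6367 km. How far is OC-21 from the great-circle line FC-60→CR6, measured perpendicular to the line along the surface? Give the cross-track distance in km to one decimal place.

114.7 km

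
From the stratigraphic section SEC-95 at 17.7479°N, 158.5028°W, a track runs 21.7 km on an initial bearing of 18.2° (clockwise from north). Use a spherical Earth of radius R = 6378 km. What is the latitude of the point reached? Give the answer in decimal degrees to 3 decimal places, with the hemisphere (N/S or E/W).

17.933°N

δ = d/R = 21.7/6378 = 0.003402 rad
φ₂ = arcsin(sin φ₁ cos δ + cos φ₁ sin δ cos θ)
   = arcsin(0.30483·0.99999 + 0.95241·0.00340·0.94997) = 17.93308°
λ₂ = λ₁ + atan2(sin θ sin δ cos φ₁, cos δ − sin φ₁ sin φ₂) = -158.43880°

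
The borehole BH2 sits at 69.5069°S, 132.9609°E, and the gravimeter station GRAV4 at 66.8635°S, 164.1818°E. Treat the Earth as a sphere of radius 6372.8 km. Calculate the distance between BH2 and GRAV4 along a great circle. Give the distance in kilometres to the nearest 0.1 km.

1307.9 km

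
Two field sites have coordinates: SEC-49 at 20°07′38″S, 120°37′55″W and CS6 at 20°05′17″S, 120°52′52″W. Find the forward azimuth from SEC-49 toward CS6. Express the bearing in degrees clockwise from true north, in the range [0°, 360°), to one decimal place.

279.5°

SEC-49: φ = -20.12722°, λ = -120.63194°
CS6: φ = -20.08806°, λ = -120.88111°
Δλ = -0.2492°
y = sin Δλ · cos φ₂ = -0.004084
x = cos φ₁ sin φ₂ − sin φ₁ cos φ₂ cos Δλ = 0.000681
θ = atan2(y, x) = -80.5400° → 279.4600° (mod 360°)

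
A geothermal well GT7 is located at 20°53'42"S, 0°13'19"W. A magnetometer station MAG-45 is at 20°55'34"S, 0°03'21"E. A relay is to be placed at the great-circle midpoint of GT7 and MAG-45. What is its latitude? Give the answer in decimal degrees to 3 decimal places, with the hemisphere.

20.911°S

GT7: φ = -20.89500°, λ = -0.22194°
MAG-45: φ = -20.92611°, λ = +0.05583°
Bx = cos φ₂ cos Δλ = 0.934031,  By = cos φ₂ sin Δλ = 0.004528
φₘ = atan2(sin φ₁ + sin φ₂, √((cos φ₁ + Bx)² + By²)) = -20.91061°
λₘ = λ₁ + atan2(By, cos φ₁ + Bx) = -0.08307°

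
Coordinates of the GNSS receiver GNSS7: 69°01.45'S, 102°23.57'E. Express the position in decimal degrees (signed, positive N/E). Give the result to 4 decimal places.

lat: 69.0242° S → -69.0242°
lon: 102.3928° E → +102.3928°

-69.0242°, +102.3928°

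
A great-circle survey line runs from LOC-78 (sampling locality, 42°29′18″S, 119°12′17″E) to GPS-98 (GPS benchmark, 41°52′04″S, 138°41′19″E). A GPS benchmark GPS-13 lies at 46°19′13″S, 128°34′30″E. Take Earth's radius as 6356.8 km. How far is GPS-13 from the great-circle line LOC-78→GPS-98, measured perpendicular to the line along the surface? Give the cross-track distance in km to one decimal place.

411.9 km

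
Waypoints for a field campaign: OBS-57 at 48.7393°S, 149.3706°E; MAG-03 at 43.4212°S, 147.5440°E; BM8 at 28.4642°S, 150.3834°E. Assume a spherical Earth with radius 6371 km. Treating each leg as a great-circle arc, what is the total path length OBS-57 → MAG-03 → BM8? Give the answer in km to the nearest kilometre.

2290 km

OBS-57→MAG-03: c = 0.095408 rad, d = 607.85 km
MAG-03→BM8: c = 0.264069 rad, d = 1682.38 km
Total = 607.85 + 1682.38 = 2290.23 km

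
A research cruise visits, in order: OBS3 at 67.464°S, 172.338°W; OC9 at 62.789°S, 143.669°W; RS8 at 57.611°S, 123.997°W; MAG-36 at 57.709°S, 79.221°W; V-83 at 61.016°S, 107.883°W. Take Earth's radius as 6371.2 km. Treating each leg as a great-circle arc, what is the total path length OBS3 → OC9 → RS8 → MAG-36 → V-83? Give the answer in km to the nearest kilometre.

OBS3→OC9: c = 0.223228 rad, d = 1422.23 km
OC9→RS8: c = 0.192008 rad, d = 1223.32 km
RS8→MAG-36: c = 0.410371 rad, d = 2614.55 km
MAG-36→V-83: c = 0.259124 rad, d = 1650.93 km
Total = 1422.23 + 1223.32 + 2614.55 + 1650.93 = 6911.04 km

6911 km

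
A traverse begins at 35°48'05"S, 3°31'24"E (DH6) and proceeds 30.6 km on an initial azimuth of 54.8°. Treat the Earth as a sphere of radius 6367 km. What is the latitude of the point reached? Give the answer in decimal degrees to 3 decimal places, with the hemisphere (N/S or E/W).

35.642°S

DH6: φ = -35.80139°, λ = +3.52333°
δ = d/R = 30.6/6367 = 0.004806 rad
φ₂ = arcsin(sin φ₁ cos δ + cos φ₁ sin δ cos θ)
   = arcsin(-0.58498·0.99999 + 0.81105·0.00481·0.57643) = -35.64234°
λ₂ = λ₁ + atan2(sin θ sin δ cos φ₁, cos δ − sin φ₁ sin φ₂) = 3.80021°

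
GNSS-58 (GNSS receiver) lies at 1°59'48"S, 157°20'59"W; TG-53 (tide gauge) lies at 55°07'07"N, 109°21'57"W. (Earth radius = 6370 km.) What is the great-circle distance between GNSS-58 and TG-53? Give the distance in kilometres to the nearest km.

GNSS-58: φ = -1.99667°, λ = -157.34972°
TG-53: φ = +55.11861°, λ = -109.36583°
Δφ = 57.1153°,  Δλ = 47.9839°
a = sin²(Δφ/2) + cos φ₁ cos φ₂ sin²(Δλ/2) = 0.323016
c = 2·arcsin(√a) = 1.208987 rad = 69.2698°
d = R·c = 6370 × 1.208987 = 7701.2 km

7701 km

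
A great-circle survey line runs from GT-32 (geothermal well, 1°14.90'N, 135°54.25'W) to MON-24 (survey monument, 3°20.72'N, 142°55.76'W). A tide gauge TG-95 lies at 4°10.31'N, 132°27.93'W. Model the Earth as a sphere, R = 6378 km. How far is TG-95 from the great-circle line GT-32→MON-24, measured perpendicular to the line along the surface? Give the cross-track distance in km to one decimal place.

422.0 km

GT-32: φ = +1.24833°, λ = -135.90417°
MON-24: φ = +3.34533°, λ = -142.92933°
TG-95: φ = +4.17183°, λ = -132.46550°
δ₁₃ = central angle GT-32→TG-95 = 0.078719 rad  (haversine)
θ₁₃ = bearing GT-32→TG-95 = 49.528°,  θ₁₂ = bearing GT-32→MON-24 = 286.753°
dₓₜ = R·arcsin(sin δ₁₃ · sin(θ₁₃ − θ₁₂)) = 6378·arcsin(0.07864·sin(-237.225°)) = 422.013 km
|dₓₜ| = 422.013 km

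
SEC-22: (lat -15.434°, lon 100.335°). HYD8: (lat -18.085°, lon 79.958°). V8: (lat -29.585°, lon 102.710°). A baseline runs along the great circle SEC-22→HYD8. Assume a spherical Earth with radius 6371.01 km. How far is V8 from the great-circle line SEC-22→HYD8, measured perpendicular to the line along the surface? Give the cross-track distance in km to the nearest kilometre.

δ₁₃ = central angle SEC-22→V8 = 0.249910 rad  (haversine)
θ₁₃ = bearing SEC-22→V8 = 171.621°,  θ₁₂ = bearing SEC-22→HYD8 = 259.377°
dₓₜ = R·arcsin(sin δ₁₃ · sin(θ₁₃ − θ₁₂)) = 6371.01·arcsin(0.24732·sin(-87.755°)) = -1590.930 km
|dₓₜ| = 1590.930 km

1591 km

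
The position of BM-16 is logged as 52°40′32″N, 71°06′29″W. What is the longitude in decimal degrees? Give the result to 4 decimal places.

71° + 6′/60 + 29″/3600 = 71 + 0.10000 + 0.00806 = 71.1081°

71.1081°W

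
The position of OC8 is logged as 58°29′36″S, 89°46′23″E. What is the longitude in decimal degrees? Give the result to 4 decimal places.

89.7731°E

89° + 46′/60 + 23″/3600 = 89 + 0.76667 + 0.00639 = 89.7731°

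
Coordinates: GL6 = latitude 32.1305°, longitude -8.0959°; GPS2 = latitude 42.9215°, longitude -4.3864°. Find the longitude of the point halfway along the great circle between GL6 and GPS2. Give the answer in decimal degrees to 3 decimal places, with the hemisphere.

Bx = cos φ₂ cos Δλ = 0.730753,  By = cos φ₂ sin Δλ = 0.047377
φₘ = atan2(sin φ₁ + sin φ₂, √((cos φ₁ + Bx)² + By²)) = 37.54043°
λₘ = λ₁ + atan2(By, cos φ₁ + Bx) = -6.37574°

6.376°W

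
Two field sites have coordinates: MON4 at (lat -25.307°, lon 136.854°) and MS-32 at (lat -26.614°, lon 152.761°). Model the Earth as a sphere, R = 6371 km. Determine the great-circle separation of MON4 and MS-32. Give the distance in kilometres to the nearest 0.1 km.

Δφ = -1.3070°,  Δλ = 15.9070°
a = sin²(Δφ/2) + cos φ₁ cos φ₂ sin²(Δλ/2) = 0.015605
c = 2·arcsin(√a) = 0.250493 rad = 14.3522°
d = R·c = 6371 × 0.250493 = 1595.9 km

1595.9 km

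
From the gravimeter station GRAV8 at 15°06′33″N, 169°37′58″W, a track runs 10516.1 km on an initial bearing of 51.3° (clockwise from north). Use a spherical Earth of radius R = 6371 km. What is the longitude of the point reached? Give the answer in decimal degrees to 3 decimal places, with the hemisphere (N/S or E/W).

62.525°W

GRAV8: φ = +15.10917°, λ = -169.63278°
δ = d/R = 10516.1/6371 = 1.650620 rad
φ₂ = arcsin(sin φ₁ cos δ + cos φ₁ sin δ cos θ)
   = arcsin(0.26066·-0.07974 + 0.96543·0.99682·0.62524) = 35.51541°
λ₂ = λ₁ + atan2(sin θ sin δ cos φ₁, cos δ − sin φ₁ sin φ₂) = -62.52529°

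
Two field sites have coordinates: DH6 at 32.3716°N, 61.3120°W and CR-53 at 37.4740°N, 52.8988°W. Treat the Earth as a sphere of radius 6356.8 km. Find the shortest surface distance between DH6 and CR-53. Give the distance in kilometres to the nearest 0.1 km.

951.3 km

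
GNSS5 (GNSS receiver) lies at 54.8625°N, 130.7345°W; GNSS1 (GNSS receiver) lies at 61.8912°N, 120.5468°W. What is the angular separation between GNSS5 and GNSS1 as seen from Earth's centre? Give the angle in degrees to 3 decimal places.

8.807°

Δφ = 7.0287°,  Δλ = 10.1877°
a = sin²(Δφ/2) + cos φ₁ cos φ₂ sin²(Δλ/2) = 0.005895
c = 2·arcsin(√a) = 0.153711 rad = 8.8070°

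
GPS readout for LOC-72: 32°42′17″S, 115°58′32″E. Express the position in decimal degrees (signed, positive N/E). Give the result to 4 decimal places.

-32.7047°, +115.9756°

lat: 32.7047° S → -32.7047°
lon: 115.9756° E → +115.9756°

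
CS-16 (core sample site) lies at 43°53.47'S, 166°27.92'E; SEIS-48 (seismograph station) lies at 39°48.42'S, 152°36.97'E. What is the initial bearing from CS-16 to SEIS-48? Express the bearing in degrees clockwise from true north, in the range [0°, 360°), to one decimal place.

CS-16: φ = -43.89117°, λ = +166.46533°
SEIS-48: φ = -39.80700°, λ = +152.61617°
Δλ = -13.8492°
y = sin Δλ · cos φ₂ = -0.183883
x = cos φ₁ sin φ₂ − sin φ₁ cos φ₂ cos Δλ = 0.055739
θ = atan2(y, x) = -73.1368° → 286.8632° (mod 360°)

286.9°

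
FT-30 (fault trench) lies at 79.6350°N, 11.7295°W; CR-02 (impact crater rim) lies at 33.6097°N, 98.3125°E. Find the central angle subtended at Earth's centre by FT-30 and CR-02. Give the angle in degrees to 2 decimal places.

60.45°

Δφ = -46.0253°,  Δλ = 110.0420°
a = sin²(Δφ/2) + cos φ₁ cos φ₂ sin²(Δλ/2) = 0.253426
c = 2·arcsin(√a) = 1.055092 rad = 60.4523°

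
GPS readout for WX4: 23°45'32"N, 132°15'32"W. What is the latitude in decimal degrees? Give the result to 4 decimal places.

23° + 45′/60 + 32″/3600 = 23 + 0.75000 + 0.00889 = 23.7589°

23.7589°N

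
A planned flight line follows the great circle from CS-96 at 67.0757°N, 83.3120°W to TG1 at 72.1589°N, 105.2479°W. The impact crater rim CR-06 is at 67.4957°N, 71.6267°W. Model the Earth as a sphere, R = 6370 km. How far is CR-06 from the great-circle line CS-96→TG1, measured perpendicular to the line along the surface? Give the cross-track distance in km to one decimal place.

δ₁₃ = central angle CS-96→CR-06 = 0.078973 rad  (haversine)
θ₁₃ = bearing CS-96→CR-06 = 79.308°,  θ₁₂ = bearing CS-96→TG1 = 313.610°
dₓₜ = R·arcsin(sin δ₁₃ · sin(θ₁₃ − θ₁₂)) = 6370·arcsin(0.07889·sin(-234.302°)) = 408.391 km
|dₓₜ| = 408.391 km

408.4 km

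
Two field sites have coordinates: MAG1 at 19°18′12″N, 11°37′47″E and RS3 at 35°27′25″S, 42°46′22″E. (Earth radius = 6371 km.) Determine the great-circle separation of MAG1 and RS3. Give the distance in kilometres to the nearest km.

MAG1: φ = +19.30333°, λ = +11.62972°
RS3: φ = -35.45694°, λ = +42.77278°
Δφ = -54.7603°,  Δλ = 31.1431°
a = sin²(Δφ/2) + cos φ₁ cos φ₂ sin²(Δλ/2) = 0.266898
c = 2·arcsin(√a) = 1.085801 rad = 62.2118°
d = R·c = 6371 × 1.085801 = 6917.6 km

6918 km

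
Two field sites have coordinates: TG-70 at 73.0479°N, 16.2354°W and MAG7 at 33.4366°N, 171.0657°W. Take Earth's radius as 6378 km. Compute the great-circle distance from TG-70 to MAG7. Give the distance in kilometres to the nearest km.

8029 km

Δφ = -39.6113°,  Δλ = -154.8303°
a = sin²(Δφ/2) + cos φ₁ cos φ₂ sin²(Δλ/2) = 0.346571
c = 2·arcsin(√a) = 1.258906 rad = 72.1300°
d = R·c = 6378 × 1.258906 = 8029.3 km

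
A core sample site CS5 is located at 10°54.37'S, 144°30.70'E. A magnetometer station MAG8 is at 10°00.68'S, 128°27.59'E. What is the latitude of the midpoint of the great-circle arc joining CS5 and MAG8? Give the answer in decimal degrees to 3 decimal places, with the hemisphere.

CS5: φ = -10.90617°, λ = +144.51167°
MAG8: φ = -10.01133°, λ = +128.45983°
Bx = cos φ₂ cos Δλ = 0.946379,  By = cos φ₂ sin Δλ = -0.272297
φₘ = atan2(sin φ₁ + sin φ₂, √((cos φ₁ + Bx)² + By²)) = -10.55989°
λₘ = λ₁ + atan2(By, cos φ₁ + Bx) = 136.47410°

10.560°S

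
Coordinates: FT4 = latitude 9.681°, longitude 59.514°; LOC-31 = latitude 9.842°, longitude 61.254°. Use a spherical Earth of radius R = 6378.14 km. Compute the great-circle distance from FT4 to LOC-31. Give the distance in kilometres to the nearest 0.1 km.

Δφ = 0.1610°,  Δλ = 1.7400°
a = sin²(Δφ/2) + cos φ₁ cos φ₂ sin²(Δλ/2) = 0.000226
c = 2·arcsin(√a) = 0.030061 rad = 1.7223°
d = R·c = 6378.14 × 0.030061 = 191.7 km

191.7 km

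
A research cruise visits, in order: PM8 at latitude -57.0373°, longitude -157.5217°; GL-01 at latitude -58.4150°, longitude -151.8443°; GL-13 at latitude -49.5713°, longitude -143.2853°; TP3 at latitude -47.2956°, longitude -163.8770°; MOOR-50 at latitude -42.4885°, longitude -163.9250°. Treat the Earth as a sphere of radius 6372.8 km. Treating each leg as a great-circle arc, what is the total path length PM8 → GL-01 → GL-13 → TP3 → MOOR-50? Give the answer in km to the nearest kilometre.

PM8→GL-01: c = 0.058094 rad, d = 370.22 km
GL-01→GL-13: c = 0.177271 rad, d = 1129.71 km
GL-13→TP3: c = 0.240952 rad, d = 1535.54 km
TP3→MOOR-50: c = 0.083902 rad, d = 534.69 km
Total = 370.22 + 1129.71 + 1535.54 + 534.69 = 3570.16 km

3570 km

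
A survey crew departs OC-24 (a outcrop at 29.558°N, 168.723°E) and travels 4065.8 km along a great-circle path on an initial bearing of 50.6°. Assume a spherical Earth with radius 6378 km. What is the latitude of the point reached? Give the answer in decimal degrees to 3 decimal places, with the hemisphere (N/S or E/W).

δ = d/R = 4065.8/6378 = 0.637473 rad
φ₂ = arcsin(sin φ₁ cos δ + cos φ₁ sin δ cos θ)
   = arcsin(0.49330·0.80360 + 0.86986·0.59517·0.63473) = 46.47106°
λ₂ = λ₁ + atan2(sin θ sin δ cos φ₁, cos δ − sin φ₁ sin φ₂) = -149.38205°

46.471°N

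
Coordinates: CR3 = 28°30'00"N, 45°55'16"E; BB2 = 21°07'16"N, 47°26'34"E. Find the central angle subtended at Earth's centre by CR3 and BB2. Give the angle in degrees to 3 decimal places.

7.507°

CR3: φ = +28.50000°, λ = +45.92111°
BB2: φ = +21.12111°, λ = +47.44278°
Δφ = -7.3789°,  Δλ = 1.5217°
a = sin²(Δφ/2) + cos φ₁ cos φ₂ sin²(Δλ/2) = 0.004285
c = 2·arcsin(√a) = 0.131018 rad = 7.5068°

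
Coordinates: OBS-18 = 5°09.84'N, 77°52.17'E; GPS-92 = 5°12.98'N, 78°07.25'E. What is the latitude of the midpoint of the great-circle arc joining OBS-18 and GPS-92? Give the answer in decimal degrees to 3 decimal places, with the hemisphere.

5.190°N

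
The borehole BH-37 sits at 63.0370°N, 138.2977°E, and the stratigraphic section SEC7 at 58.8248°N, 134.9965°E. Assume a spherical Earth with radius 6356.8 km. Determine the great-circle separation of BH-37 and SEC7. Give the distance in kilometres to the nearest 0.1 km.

499.9 km

Δφ = -4.2122°,  Δλ = -3.3012°
a = sin²(Δφ/2) + cos φ₁ cos φ₂ sin²(Δλ/2) = 0.001545
c = 2·arcsin(√a) = 0.078641 rad = 4.5058°
d = R·c = 6356.8 × 0.078641 = 499.9 km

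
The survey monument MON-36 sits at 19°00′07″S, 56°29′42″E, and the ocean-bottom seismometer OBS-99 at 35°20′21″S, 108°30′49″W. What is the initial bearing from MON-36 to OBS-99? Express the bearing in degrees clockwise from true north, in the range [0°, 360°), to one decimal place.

194.7°

MON-36: φ = -19.00194°, λ = +56.49500°
OBS-99: φ = -35.33917°, λ = -108.51361°
Δλ = -165.0086°
y = sin Δλ · cos φ₂ = -0.211011
x = cos φ₁ sin φ₂ − sin φ₁ cos φ₂ cos Δλ = -0.803462
θ = atan2(y, x) = -165.2849° → 194.7151° (mod 360°)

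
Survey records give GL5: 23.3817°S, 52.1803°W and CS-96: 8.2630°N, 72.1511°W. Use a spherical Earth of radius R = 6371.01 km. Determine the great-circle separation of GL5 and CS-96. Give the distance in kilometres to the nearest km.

Δφ = 31.6447°,  Δλ = -19.9708°
a = sin²(Δφ/2) + cos φ₁ cos φ₂ sin²(Δλ/2) = 0.101652
c = 2·arcsin(√a) = 0.648988 rad = 37.1843°
d = R·c = 6371.01 × 0.648988 = 4134.7 km

4135 km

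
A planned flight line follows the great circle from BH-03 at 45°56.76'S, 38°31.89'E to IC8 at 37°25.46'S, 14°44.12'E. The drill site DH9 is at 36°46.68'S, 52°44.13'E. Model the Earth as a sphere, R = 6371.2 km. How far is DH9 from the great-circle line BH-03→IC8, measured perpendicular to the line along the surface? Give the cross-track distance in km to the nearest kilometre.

BH-03: φ = -45.94600°, λ = +38.53150°
IC8: φ = -37.42433°, λ = +14.73533°
DH9: φ = -36.77800°, λ = +52.73550°
δ₁₃ = central angle BH-03→DH9 = 0.244746 rad  (haversine)
θ₁₃ = bearing BH-03→DH9 = 54.203°,  θ₁₂ = bearing BH-03→IC8 = 287.277°
dₓₜ = R·arcsin(sin δ₁₃ · sin(θ₁₃ − θ₁₂)) = 6371.2·arcsin(0.24231·sin(-233.074°)) = 1241.993 km
|dₓₜ| = 1241.993 km

1242 km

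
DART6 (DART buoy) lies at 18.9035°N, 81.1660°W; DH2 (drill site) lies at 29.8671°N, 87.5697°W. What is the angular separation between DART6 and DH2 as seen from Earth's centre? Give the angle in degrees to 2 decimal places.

Δφ = 10.9636°,  Δλ = -6.4037°
a = sin²(Δφ/2) + cos φ₁ cos φ₂ sin²(Δλ/2) = 0.011685
c = 2·arcsin(√a) = 0.216620 rad = 12.4114°

12.41°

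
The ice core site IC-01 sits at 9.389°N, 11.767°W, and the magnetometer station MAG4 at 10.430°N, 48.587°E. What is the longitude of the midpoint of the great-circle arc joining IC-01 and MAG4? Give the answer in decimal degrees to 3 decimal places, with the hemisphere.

Bx = cos φ₂ cos Δλ = 0.486467,  By = cos φ₂ sin Δλ = 0.854738
φₘ = atan2(sin φ₁ + sin φ₂, √((cos φ₁ + Bx)² + By²)) = 11.42481°
λₘ = λ₁ + atan2(By, cos φ₁ + Bx) = 18.35712°

18.357°E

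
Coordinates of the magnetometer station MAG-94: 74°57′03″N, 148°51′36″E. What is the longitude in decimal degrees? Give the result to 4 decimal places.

148° + 51′/60 + 36″/3600 = 148 + 0.85000 + 0.01000 = 148.8600°

148.8600°E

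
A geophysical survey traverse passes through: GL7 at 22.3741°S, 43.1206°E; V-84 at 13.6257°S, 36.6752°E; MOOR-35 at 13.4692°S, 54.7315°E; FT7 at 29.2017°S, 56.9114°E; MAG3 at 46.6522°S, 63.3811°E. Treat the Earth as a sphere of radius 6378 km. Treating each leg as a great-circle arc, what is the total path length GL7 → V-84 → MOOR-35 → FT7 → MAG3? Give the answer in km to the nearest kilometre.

GL7→V-84: c = 0.186359 rad, d = 1188.60 km
V-84→MOOR-35: c = 0.306315 rad, d = 1953.68 km
MOOR-35→FT7: c = 0.276841 rad, d = 1765.69 km
FT7→MAG3: c = 0.317046 rad, d = 2022.12 km
Total = 1188.60 + 1953.68 + 1765.69 + 2022.12 = 6930.08 km

6930 km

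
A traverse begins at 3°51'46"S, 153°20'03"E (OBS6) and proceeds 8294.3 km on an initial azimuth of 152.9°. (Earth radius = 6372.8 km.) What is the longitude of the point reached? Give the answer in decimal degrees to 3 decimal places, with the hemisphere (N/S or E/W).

141.971°W

OBS6: φ = -3.86278°, λ = +153.33417°
δ = d/R = 8294.3/6372.8 = 1.301516 rad
φ₂ = arcsin(sin φ₁ cos δ + cos φ₁ sin δ cos θ)
   = arcsin(-0.06737·0.26604 + 0.99773·0.96396·-0.89021) = -60.93918°
λ₂ = λ₁ + atan2(sin θ sin δ cos φ₁, cos δ − sin φ₁ sin φ₂) = -141.97103°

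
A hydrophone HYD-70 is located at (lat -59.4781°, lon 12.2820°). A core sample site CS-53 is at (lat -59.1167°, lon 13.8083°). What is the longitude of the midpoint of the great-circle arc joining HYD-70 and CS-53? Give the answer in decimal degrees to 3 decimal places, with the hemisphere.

13.049°E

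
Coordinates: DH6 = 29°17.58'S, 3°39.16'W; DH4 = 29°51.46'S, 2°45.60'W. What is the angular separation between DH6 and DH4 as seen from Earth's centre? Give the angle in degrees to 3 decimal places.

DH6: φ = -29.29300°, λ = -3.65267°
DH4: φ = -29.85767°, λ = -2.76000°
Δφ = -0.5647°,  Δλ = 0.8927°
a = sin²(Δφ/2) + cos φ₁ cos φ₂ sin²(Δλ/2) = 0.000070
c = 2·arcsin(√a) = 0.016755 rad = 0.9600°

0.960°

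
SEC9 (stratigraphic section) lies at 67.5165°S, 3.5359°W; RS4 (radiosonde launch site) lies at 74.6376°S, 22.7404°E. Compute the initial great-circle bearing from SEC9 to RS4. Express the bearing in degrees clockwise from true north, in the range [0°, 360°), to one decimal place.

141.8°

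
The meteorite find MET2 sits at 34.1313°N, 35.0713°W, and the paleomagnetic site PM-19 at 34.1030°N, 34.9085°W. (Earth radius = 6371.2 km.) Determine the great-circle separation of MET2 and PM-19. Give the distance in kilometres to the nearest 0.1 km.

Δφ = -0.0283°,  Δλ = 0.1628°
a = sin²(Δφ/2) + cos φ₁ cos φ₂ sin²(Δλ/2) = 0.000001
c = 2·arcsin(√a) = 0.002404 rad = 0.1377°
d = R·c = 6371.2 × 0.002404 = 15.3 km

15.3 km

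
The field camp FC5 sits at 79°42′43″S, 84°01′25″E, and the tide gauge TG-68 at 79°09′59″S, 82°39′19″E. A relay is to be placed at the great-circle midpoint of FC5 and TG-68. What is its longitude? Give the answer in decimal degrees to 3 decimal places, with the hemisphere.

FC5: φ = -79.71194°, λ = +84.02361°
TG-68: φ = -79.16639°, λ = +82.65528°
Bx = cos φ₂ cos Δλ = 0.187904,  By = cos φ₂ sin Δλ = -0.004488
φₘ = atan2(sin φ₁ + sin φ₂, √((cos φ₁ + Bx)² + By²)) = -79.43990°
λₘ = λ₁ + atan2(By, cos φ₁ + Bx) = 83.32197°

83.322°E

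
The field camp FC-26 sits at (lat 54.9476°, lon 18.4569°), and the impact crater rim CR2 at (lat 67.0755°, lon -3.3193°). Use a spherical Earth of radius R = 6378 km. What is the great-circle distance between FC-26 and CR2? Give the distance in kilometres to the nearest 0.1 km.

Δφ = 12.1279°,  Δλ = -21.7762°
a = sin²(Δφ/2) + cos φ₁ cos φ₂ sin²(Δλ/2) = 0.019141
c = 2·arcsin(√a) = 0.277596 rad = 15.9051°
d = R·c = 6378 × 0.277596 = 1770.5 km

1770.5 km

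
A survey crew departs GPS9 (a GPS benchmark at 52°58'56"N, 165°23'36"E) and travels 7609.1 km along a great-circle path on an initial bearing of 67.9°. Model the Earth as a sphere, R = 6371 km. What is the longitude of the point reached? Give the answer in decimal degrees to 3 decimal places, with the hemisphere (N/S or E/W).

GPS9: φ = +52.98222°, λ = +165.39333°
δ = d/R = 7609.1/6371 = 1.194334 rad
φ₂ = arcsin(sin φ₁ cos δ + cos φ₁ sin δ cos θ)
   = arcsin(0.79845·0.36763 + 0.60206·0.92997·0.37622) = 30.27723°
λ₂ = λ₁ + atan2(sin θ sin δ cos φ₁, cos δ − sin φ₁ sin φ₂) = -100.75432°

100.754°W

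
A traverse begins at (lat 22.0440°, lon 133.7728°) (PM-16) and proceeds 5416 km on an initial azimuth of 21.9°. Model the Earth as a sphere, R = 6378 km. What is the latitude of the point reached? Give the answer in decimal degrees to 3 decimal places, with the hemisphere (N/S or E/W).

63.326°N

δ = d/R = 5416/6378 = 0.849169 rad
φ₂ = arcsin(sin φ₁ cos δ + cos φ₁ sin δ cos θ)
   = arcsin(0.37532·0.66061 + 0.92690·0.75073·0.92784) = 63.32573°
λ₂ = λ₁ + atan2(sin θ sin δ cos φ₁, cos δ − sin φ₁ sin φ₂) = 172.36352°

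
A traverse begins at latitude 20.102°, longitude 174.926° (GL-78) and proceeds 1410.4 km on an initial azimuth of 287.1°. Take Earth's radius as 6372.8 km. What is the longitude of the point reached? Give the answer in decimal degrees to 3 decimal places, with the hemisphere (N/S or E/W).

δ = d/R = 1410.4/6372.8 = 0.221316 rad
φ₂ = arcsin(sin φ₁ cos δ + cos φ₁ sin δ cos θ)
   = arcsin(0.34369·0.97561 + 0.93908·0.21951·0.29404) = 23.32358°
λ₂ = λ₁ + atan2(sin θ sin δ cos φ₁, cos δ − sin φ₁ sin φ₂) = 161.71841°

161.718°E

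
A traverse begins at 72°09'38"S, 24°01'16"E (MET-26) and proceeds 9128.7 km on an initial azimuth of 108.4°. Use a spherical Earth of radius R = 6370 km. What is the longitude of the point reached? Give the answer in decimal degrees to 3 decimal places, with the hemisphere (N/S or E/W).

MET-26: φ = -72.16056°, λ = +24.02111°
δ = d/R = 9128.7/6370 = 1.433077 rad
φ₂ = arcsin(sin φ₁ cos δ + cos φ₁ sin δ cos θ)
   = arcsin(-0.95192·0.13728 + 0.30635·0.99053·-0.31565) = -13.08918°
λ₂ = λ₁ + atan2(sin θ sin δ cos φ₁, cos δ − sin φ₁ sin φ₂) = 129.23287°

129.233°E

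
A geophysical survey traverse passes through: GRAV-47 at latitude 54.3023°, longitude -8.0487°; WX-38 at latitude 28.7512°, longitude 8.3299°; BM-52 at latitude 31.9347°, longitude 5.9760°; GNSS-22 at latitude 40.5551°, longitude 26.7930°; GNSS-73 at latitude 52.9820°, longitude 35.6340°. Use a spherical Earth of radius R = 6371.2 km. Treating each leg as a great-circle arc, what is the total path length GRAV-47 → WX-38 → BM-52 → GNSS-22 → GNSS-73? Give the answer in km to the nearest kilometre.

7180 km

GRAV-47→WX-38: c = 0.491892 rad, d = 3133.94 km
WX-38→BM-52: c = 0.065906 rad, d = 419.90 km
BM-52→GNSS-22: c = 0.328239 rad, d = 2091.28 km
GNSS-22→GNSS-73: c = 0.240847 rad, d = 1534.48 km
Total = 3133.94 + 419.90 + 2091.28 + 1534.48 = 7179.60 km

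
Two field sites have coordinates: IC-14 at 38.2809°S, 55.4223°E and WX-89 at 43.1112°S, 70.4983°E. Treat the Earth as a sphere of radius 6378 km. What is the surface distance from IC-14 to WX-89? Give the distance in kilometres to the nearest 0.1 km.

1378.8 km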